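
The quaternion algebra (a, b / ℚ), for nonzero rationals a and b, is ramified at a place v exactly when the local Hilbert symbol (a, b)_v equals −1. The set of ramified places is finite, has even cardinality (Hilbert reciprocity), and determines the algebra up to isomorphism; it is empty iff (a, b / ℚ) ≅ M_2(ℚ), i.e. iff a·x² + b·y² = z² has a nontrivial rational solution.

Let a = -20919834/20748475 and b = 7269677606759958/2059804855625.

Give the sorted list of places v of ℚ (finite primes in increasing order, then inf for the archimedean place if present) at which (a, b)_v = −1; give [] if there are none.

[2, 13]

(a, b) ≡ (-494, 124982) mod (ℚ^×)²; places V = {2, 3, 5, 11, 13, 19, 23, ∞}.
(a,b)_23: α=2, u≡1; β=5, v≡4 (mod 23); (1|23)=+1, (4|23)=+1; sign (−1)^0·+1^5·+1^2 = +1.
(a,b)_2: α=1, β=1; u≡1, v≡3 (mod 8); ε(u)ε(v)=0·1, αω(v)=1·1, βω(u)=1·0; sum ≡ 1  ⇒  -1.
(a,b)_19: α=-3, u≡10; β=-5, v≡9 (mod 19); (10|19)=-1, (9|19)=+1; sign (−1)^1·-1^-5·+1^-3 = +1.
(a,b)_∞: sgn(-494)=−, sgn(124982)=+, so +1.
(a,b)_11: α=-2, u≡3; β=-3, v≡8 (mod 11); (3|11)=+1, (8|11)=-1; sign (−1)^0·+1^-3·-1^-2 = +1.
(a,b)_13: α=3, u≡1; β=7, v≡2 (mod 13); (1|13)=+1, (2|13)=-1; sign (−1)^0·+1^7·-1^3 = -1.
(a,b)_5: α=-2, u≡4; β=-4, v≡2 (mod 5); (4|5)=+1, (2|5)=-1; sign (−1)^0·+1^-4·-1^-2 = +1.
(a,b)_3: α=2, u≡1; β=2, v≡2 (mod 3); (1|3)=+1, (2|3)=-1; sign (−1)^0·+1^2·-1^2 = +1.
(-494, 124982 / ℚ) ramifies at {2, 13}: a division algebra.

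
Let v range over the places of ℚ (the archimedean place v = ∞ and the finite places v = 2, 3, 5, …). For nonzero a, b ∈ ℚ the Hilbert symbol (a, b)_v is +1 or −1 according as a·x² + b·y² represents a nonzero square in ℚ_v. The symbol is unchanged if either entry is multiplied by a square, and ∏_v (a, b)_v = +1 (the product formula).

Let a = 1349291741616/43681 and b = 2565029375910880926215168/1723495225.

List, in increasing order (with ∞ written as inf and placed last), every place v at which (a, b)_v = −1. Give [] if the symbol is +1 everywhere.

(a, b) ≡ (115680019, 1547) mod (ℚ^×)²; places V = {2, 3, 5, 7, 11, 13, 17, 19, 23, 37, 43, 47, ∞}.
(a,b)_17: α=1, u≡8; β=3, v≡5 (mod 17); (8|17)=+1, (5|17)=-1; sign (−1)^0·+1^3·-1^1 = -1.
(a,b)_19: α=-2, u≡16; β=-4, v≡2 (mod 19); (16|19)=+1, (2|19)=-1; sign (−1)^0·+1^-4·-1^-2 = +1.
(a,b)_∞: sgn(115680019)=+, sgn(1547)=+, so +1.
(a,b)_23: α=0, u≡18; β=-2, v≡3 (mod 23); (18|23)=+1, (3|23)=+1; sign (−1)^0·+1^-2·+1^0 = +1.
(a,b)_2: α=4, β=10; u≡3, v≡3 (mod 8); ε(u)ε(v)=1·1, αω(v)=4·1, βω(u)=10·1; sum ≡ 1  ⇒  -1.
(a,b)_7: α=1, u≡3; β=3, v≡2 (mod 7); (3|7)=-1, (2|7)=+1; sign (−1)^1·-1^3·+1^1 = +1.
(a,b)_37: α=1, u≡5; β=2, v≡28 (mod 37); (5|37)=-1, (28|37)=+1; sign (−1)^0·-1^2·+1^1 = +1.
(a,b)_43: α=1, u≡36; β=2, v≡42 (mod 43); (36|43)=+1, (42|43)=-1; sign (−1)^0·+1^2·-1^1 = -1.
(a,b)_47: α=1, u≡2; β=2, v≡43 (mod 47); (2|47)=+1, (43|47)=-1; sign (−1)^0·+1^2·-1^1 = -1.
(a,b)_11: α=-2, u≡3; β=2, v≡2 (mod 11); (3|11)=+1, (2|11)=-1; sign (−1)^0·+1^2·-1^-2 = +1.
(a,b)_5: α=0, u≡1; β=-2, v≡2 (mod 5); (1|5)=+1, (2|5)=-1; sign (−1)^0·+1^-2·-1^0 = +1.
(a,b)_13: α=1, u≡6; β=3, v≡6 (mod 13); (6|13)=-1, (6|13)=-1; sign (−1)^0·-1^3·-1^1 = +1.
(a,b)_3: α=6, u≡1; β=0, v≡2 (mod 3); (1|3)=+1, (2|3)=-1; sign (−1)^0·+1^0·-1^6 = +1.
|Ram(115680019, 1547)| = 4, even; anisotropic at {2, 17, 43, 47}.

[2, 17, 43, 47]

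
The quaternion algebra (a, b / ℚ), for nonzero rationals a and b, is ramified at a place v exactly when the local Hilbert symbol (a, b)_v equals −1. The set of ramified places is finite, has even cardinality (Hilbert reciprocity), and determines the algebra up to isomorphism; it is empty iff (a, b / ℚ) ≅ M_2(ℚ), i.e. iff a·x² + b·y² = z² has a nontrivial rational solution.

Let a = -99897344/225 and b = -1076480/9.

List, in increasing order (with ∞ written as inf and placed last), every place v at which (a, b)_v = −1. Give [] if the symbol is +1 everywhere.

[2, inf]

(a, b) ≡ (-29, -5) mod (ℚ^×)²; places V = {2, 3, 5, 29, ∞}.
(a,b)_5: α=-2, u≡4; β=1, v≡1 (mod 5); (4|5)=+1, (1|5)=+1; sign (−1)^0·+1^1·+1^-2 = +1.
(a,b)_2: α=12, β=8; u≡3, v≡3 (mod 8); ε(u)ε(v)=1·1, αω(v)=12·1, βω(u)=8·1; sum ≡ 1  ⇒  -1.
(a,b)_3: α=-2, u≡1; β=-2, v≡1 (mod 3); (1|3)=+1, (1|3)=+1; sign (−1)^0·+1^-2·+1^-2 = +1.
(a,b)_∞: sgn(-29)=−, sgn(-5)=−, so -1.
(a,b)_29: α=3, u≡1; β=2, v≡6 (mod 29); (1|29)=+1, (6|29)=+1; sign (−1)^0·+1^2·+1^3 = +1.
|Ram(-29, -5)| = 2, even; anisotropic at {2, ∞}.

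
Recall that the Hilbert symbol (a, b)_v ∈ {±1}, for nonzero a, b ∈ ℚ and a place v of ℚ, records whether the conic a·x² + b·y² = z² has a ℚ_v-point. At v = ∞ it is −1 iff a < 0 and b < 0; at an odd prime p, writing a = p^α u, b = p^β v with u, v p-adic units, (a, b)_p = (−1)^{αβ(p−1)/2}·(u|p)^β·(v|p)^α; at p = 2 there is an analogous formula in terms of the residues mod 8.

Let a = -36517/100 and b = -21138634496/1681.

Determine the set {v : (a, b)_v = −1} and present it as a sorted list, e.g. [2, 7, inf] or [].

(a, b) ≡ (-13, -119) mod (ℚ^×)²; places V = {2, 5, 7, 13, 17, 41, 53, ∞}.
(a,b)_7: α=0, u≡1; β=5, v≡4 (mod 7); (1|7)=+1, (4|7)=+1; sign (−1)^0·+1^5·+1^0 = +1.
(a,b)_53: α=2, u≡11; β=0, v≡47 (mod 53); (11|53)=+1, (47|53)=+1; sign (−1)^0·+1^0·+1^2 = +1.
(a,b)_17: α=0, u≡9; β=3, v≡14 (mod 17); (9|17)=+1, (14|17)=-1; sign (−1)^0·+1^3·-1^0 = +1.
(a,b)_∞: sgn(-13)=−, sgn(-119)=−, so -1.
(a,b)_5: α=-2, u≡2; β=0, v≡4 (mod 5); (2|5)=-1, (4|5)=+1; sign (−1)^0·-1^0·+1^-2 = +1.
(a,b)_2: α=-2, β=8; u≡3, v≡1 (mod 8); ε(u)ε(v)=1·0, αω(v)=-2·0, βω(u)=8·1; sum ≡ 0  ⇒  +1.
(a,b)_41: α=0, u≡19; β=-2, v≡36 (mod 41); (19|41)=-1, (36|41)=+1; sign (−1)^0·-1^-2·+1^0 = +1.
(a,b)_13: α=1, u≡10; β=0, v≡2 (mod 13); (10|13)=+1, (2|13)=-1; sign (−1)^0·+1^0·-1^1 = -1.
(-13, -119 / ℚ) ramifies at {13, ∞}: a division algebra.

[13, inf]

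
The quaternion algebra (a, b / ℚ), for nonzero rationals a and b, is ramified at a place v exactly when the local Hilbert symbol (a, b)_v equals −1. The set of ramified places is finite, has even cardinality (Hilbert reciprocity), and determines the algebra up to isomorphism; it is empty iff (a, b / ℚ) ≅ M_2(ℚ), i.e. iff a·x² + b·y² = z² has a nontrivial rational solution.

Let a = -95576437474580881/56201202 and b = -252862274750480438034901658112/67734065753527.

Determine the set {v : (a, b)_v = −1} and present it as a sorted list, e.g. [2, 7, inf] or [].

[2, 37, 47, inf]

(a, b) ≡ (-2, -2841526) mod (ℚ^×)²; places V = {2, 3, 7, 13, 17, 19, 31, 37, 41, 43, 47, ∞}.
(a,b)_7: α=2, u≡3; β=2, v≡6 (mod 7); (3|7)=-1, (6|7)=-1; sign (−1)^0·-1^2·-1^2 = +1.
(a,b)_17: α=0, u≡2; β=-2, v≡10 (mod 17); (2|17)=+1, (10|17)=-1; sign (−1)^0·+1^-2·-1^0 = +1.
(a,b)_43: α=2, u≡16; β=3, v≡25 (mod 43); (16|43)=+1, (25|43)=+1; sign (−1)^0·+1^3·+1^2 = +1.
(a,b)_47: α=2, u≡5; β=3, v≡13 (mod 47); (5|47)=-1, (13|47)=-1; sign (−1)^0·-1^3·-1^2 = -1.
(a,b)_3: α=-4, u≡1; β=2, v≡2 (mod 3); (1|3)=+1, (2|3)=-1; sign (−1)^0·+1^2·-1^-4 = +1.
(a,b)_2: α=-1, β=9; u≡7, v≡5 (mod 8); ε(u)ε(v)=1·0, αω(v)=-1·1, βω(u)=9·0; sum ≡ 1  ⇒  -1.
(a,b)_37: α=0, u≡29; β=-1, v≡18 (mod 37); (29|37)=-1, (18|37)=-1; sign (−1)^0·-1^-1·-1^0 = -1.
(a,b)_31: α=-2, u≡24; β=-4, v≡15 (mod 31); (24|31)=-1, (15|31)=-1; sign (−1)^0·-1^-4·-1^-2 = +1.
(a,b)_19: α=-2, u≡11; β=-3, v≡15 (mod 19); (11|19)=+1, (15|19)=-1; sign (−1)^0·+1^-3·-1^-2 = +1.
(a,b)_∞: sgn(-2)=−, sgn(-2841526)=−, so -1.
(a,b)_41: α=4, u≡21; β=6, v≡32 (mod 41); (21|41)=+1, (32|41)=+1; sign (−1)^0·+1^6·+1^4 = +1.
(a,b)_13: α=2, u≡5; β=4, v≡3 (mod 13); (5|13)=-1, (3|13)=+1; sign (−1)^0·-1^4·+1^2 = +1.
(-2, -2841526 / ℚ) ramifies at {2, 37, 47, ∞}: a division algebra.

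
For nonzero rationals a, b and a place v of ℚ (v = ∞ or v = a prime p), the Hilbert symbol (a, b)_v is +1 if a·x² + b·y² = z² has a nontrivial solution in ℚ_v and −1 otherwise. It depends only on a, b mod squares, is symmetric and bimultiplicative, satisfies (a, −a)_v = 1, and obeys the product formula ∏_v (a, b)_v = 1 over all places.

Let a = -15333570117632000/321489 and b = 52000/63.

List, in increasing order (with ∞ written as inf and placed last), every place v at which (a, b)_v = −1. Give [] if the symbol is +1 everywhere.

[5, 13]

Mod squares: a ≡ -5, b ≡ 910. Check v ∈ {∞, 2, 3, 5, 7, 13}.
v=5: a=5^3·(≡1), b=5^3·(≡2) mod 5; (1|5)=+1, (2|5)=-1; (−1)^{3·3·2}·(+1)^3·(-1)^3 = -1.
v=7: a=7^-2·(≡2), b=7^-1·(≡2) mod 7; (2|7)=+1, (2|7)=+1; (−1)^{-2·-1·3}·(+1)^-1·(+1)^-2 = +1.
v=2: v_2(a)=32, v_2(b)=5; units ≡ 3, 7 (mod 8); ε·ε+αω+βω = 1·1+32·0+5·1 ≡ 0  ⇒  (a,b)_2 = +1.
v=13: a=13^4·(≡7), b=13^1·(≡2) mod 13; (7|13)=-1, (2|13)=-1; (−1)^{4·1·6}·(-1)^1·(-1)^4 = -1.
v=3: a=3^-8·(≡1), b=3^-2·(≡1) mod 3; (1|3)=+1, (1|3)=+1; (−1)^{-8·-2·1}·(+1)^-2·(+1)^-8 = +1.
v=∞: -5 < 0 and 910 > 0  ⇒  (a,b)_∞ = +1.
(-5, 910 / ℚ) ramifies at {5, 13}: a division algebra.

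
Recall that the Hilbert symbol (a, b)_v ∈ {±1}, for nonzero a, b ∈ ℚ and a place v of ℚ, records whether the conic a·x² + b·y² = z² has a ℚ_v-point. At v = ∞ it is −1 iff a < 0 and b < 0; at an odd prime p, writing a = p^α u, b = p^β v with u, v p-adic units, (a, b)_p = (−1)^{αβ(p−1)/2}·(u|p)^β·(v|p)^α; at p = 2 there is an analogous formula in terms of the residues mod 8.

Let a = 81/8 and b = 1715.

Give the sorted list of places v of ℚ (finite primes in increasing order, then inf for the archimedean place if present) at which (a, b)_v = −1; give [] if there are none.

Mod squares: a ≡ 2, b ≡ 35. Check v ∈ {∞, 2, 3, 5, 7}.
v=∞: 2 > 0 and 35 > 0  ⇒  (a,b)_∞ = +1.
v=3: a=3^4·(≡2), b=3^0·(≡2) mod 3; (2|3)=-1, (2|3)=-1; (−1)^{4·0·1}·(-1)^0·(-1)^4 = +1.
v=2: v_2(a)=-3, v_2(b)=0; units ≡ 1, 3 (mod 8); ε·ε+αω+βω = 0·1+-3·1+0·0 ≡ 1  ⇒  (a,b)_2 = -1.
v=7: a=7^0·(≡4), b=7^3·(≡5) mod 7; (4|7)=+1, (5|7)=-1; (−1)^{0·3·3}·(+1)^3·(-1)^0 = +1.
v=5: a=5^0·(≡2), b=5^1·(≡3) mod 5; (2|5)=-1, (3|5)=-1; (−1)^{0·1·2}·(-1)^1·(-1)^0 = -1.
|Ram(2, 35)| = 2, even; anisotropic at {2, 5}.

[2, 5]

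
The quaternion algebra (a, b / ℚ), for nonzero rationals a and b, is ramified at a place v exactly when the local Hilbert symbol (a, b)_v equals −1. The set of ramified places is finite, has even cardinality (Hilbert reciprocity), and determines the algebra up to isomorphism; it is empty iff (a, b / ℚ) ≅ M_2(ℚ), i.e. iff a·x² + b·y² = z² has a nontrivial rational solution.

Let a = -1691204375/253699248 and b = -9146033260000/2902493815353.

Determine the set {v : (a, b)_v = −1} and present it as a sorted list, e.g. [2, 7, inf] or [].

[2, 3, 11, inf]

Mod squares: a ≡ -69, b ≡ -1518. Check v ∈ {∞, 2, 3, 5, 7, 11, 13, 19, 23, 43}.
v=5: a=5^4·(≡1), b=5^4·(≡3) mod 5; (1|5)=+1, (3|5)=-1; (−1)^{4·4·2}·(+1)^4·(-1)^4 = +1.
v=∞: -69 < 0 and -1518 < 0  ⇒  (a,b)_∞ = -1.
v=7: a=7^6·(≡2), b=7^6·(≡2) mod 7; (2|7)=+1, (2|7)=+1; (−1)^{6·6·3}·(+1)^6·(+1)^6 = +1.
v=43: a=43^0·(≡17), b=43^-2·(≡19) mod 43; (17|43)=+1, (19|43)=-1; (−1)^{0·-2·21}·(+1)^-2·(-1)^0 = +1.
v=19: a=19^-2·(≡17), b=19^-2·(≡3) mod 19; (17|19)=+1, (3|19)=-1; (−1)^{-2·-2·9}·(+1)^-2·(-1)^-2 = +1.
v=3: a=3^-1·(≡1), b=3^-3·(≡1) mod 3; (1|3)=+1, (1|3)=+1; (−1)^{-1·-3·1}·(+1)^-3·(+1)^-1 = -1.
v=23: a=23^1·(≡15), b=23^1·(≡18) mod 23; (15|23)=-1, (18|23)=+1; (−1)^{1·1·11}·(-1)^1·(+1)^1 = +1.
v=13: a=13^0·(≡1), b=13^2·(≡4) mod 13; (1|13)=+1, (4|13)=+1; (−1)^{0·2·6}·(+1)^2·(+1)^0 = +1.
v=2: v_2(a)=-4, v_2(b)=5; units ≡ 3, 1 (mod 8); ε·ε+αω+βω = 1·0+-4·0+5·1 ≡ 1  ⇒  (a,b)_2 = -1.
v=11: a=11^-4·(≡10), b=11^-5·(≡1) mod 11; (10|11)=-1, (1|11)=+1; (−1)^{-4·-5·5}·(-1)^-5·(+1)^-4 = -1.
|Ram(-69, -1518)| = 4, even; anisotropic at {2, 3, 11, ∞}.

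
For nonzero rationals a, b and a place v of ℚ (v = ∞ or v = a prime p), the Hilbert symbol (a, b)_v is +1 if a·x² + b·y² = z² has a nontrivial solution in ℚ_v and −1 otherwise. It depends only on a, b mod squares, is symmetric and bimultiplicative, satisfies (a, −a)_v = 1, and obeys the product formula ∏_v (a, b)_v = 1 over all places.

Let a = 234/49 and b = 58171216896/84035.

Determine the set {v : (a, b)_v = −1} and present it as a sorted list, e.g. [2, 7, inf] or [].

[7, 13]

Mod squares: a ≡ 26, b ≡ 7735. Check v ∈ {∞, 2, 3, 5, 7, 13, 17}.
v=2: v_2(a)=1, v_2(b)=10; units ≡ 5, 7 (mod 8); ε·ε+αω+βω = 0·1+1·0+10·1 ≡ 0  ⇒  (a,b)_2 = +1.
v=3: a=3^2·(≡2), b=3^2·(≡1) mod 3; (2|3)=-1, (1|3)=+1; (−1)^{2·2·1}·(-1)^2·(+1)^2 = +1.
v=5: a=5^0·(≡1), b=5^-1·(≡3) mod 5; (1|5)=+1, (3|5)=-1; (−1)^{0·-1·2}·(+1)^-1·(-1)^0 = +1.
v=∞: 26 > 0 and 7735 > 0  ⇒  (a,b)_∞ = +1.
v=13: a=13^1·(≡7), b=13^5·(≡3) mod 13; (7|13)=-1, (3|13)=+1; (−1)^{1·5·6}·(-1)^5·(+1)^1 = -1.
v=7: a=7^-2·(≡3), b=7^-5·(≡6) mod 7; (3|7)=-1, (6|7)=-1; (−1)^{-2·-5·3}·(-1)^-5·(-1)^-2 = -1.
v=17: a=17^0·(≡2), b=17^1·(≡15) mod 17; (2|17)=+1, (15|17)=+1; (−1)^{0·1·8}·(+1)^1·(+1)^0 = +1.
Ram(26, 7735) = {7, 13}; no ℚ_7-point on the conic.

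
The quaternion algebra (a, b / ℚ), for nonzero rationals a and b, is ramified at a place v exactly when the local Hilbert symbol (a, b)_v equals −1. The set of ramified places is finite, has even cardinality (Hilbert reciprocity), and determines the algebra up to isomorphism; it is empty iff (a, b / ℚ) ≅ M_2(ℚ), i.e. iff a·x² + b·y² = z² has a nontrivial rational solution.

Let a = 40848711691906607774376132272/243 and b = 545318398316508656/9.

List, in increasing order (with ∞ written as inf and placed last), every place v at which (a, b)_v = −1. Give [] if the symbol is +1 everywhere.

Mod squares: a ≡ 3370641, b ≡ 551. Check v ∈ {∞, 2, 3, 7, 11, 17, 19, 29, 43, 53}.
v=43: a=43^3·(≡13), b=43^2·(≡21) mod 43; (13|43)=+1, (21|43)=+1; (−1)^{3·2·21}·(+1)^2·(+1)^3 = +1.
v=2: v_2(a)=4, v_2(b)=4; units ≡ 1, 7 (mod 8); ε·ε+αω+βω = 0·1+4·0+4·0 ≡ 0  ⇒  (a,b)_2 = +1.
v=19: a=19^2·(≡18), b=19^1·(≡14) mod 19; (18|19)=-1, (14|19)=-1; (−1)^{2·1·9}·(-1)^1·(-1)^2 = -1.
v=∞: 3370641 > 0 and 551 > 0  ⇒  (a,b)_∞ = +1.
v=3: a=3^-5·(≡2), b=3^-2·(≡2) mod 3; (2|3)=-1, (2|3)=-1; (−1)^{-5·-2·1}·(-1)^-2·(-1)^-5 = -1.
v=17: a=17^3·(≡13), b=17^2·(≡3) mod 17; (13|17)=+1, (3|17)=-1; (−1)^{3·2·8}·(+1)^2·(-1)^3 = -1.
v=53: a=53^3·(≡5), b=53^2·(≡45) mod 53; (5|53)=-1, (45|53)=-1; (−1)^{3·2·26}·(-1)^2·(-1)^3 = -1.
v=7: a=7^2·(≡1), b=7^2·(≡6) mod 7; (1|7)=+1, (6|7)=-1; (−1)^{2·2·3}·(+1)^2·(-1)^2 = +1.
v=29: a=29^5·(≡2), b=29^3·(≡15) mod 29; (2|29)=-1, (15|29)=-1; (−1)^{5·3·14}·(-1)^3·(-1)^5 = +1.
v=11: a=11^2·(≡6), b=11^0·(≡9) mod 11; (6|11)=-1, (9|11)=+1; (−1)^{2·0·5}·(-1)^0·(+1)^2 = +1.
Ram(3370641, 551) = {3, 17, 19, 53}; no ℚ_3-point on the conic.

[3, 17, 19, 53]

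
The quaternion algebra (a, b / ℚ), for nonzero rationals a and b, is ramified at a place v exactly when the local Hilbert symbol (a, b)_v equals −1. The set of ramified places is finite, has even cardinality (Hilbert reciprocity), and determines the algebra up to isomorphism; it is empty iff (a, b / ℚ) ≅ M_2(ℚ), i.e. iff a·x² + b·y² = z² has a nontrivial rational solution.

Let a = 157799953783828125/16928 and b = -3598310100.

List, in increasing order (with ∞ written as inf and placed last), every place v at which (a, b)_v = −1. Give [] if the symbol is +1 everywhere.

Mod squares: a ≡ 330, b ≡ -21. Check v ∈ {∞, 2, 3, 5, 7, 11, 17, 23}.
v=11: a=11^3·(≡10), b=11^2·(≡4) mod 11; (10|11)=-1, (4|11)=+1; (−1)^{3·2·5}·(-1)^2·(+1)^3 = +1.
v=3: a=3^7·(≡2), b=3^1·(≡2) mod 3; (2|3)=-1, (2|3)=-1; (−1)^{7·1·1}·(-1)^1·(-1)^7 = -1.
v=17: a=17^2·(≡11), b=17^2·(≡2) mod 17; (11|17)=-1, (2|17)=+1; (−1)^{2·2·8}·(-1)^2·(+1)^2 = +1.
v=5: a=5^7·(≡1), b=5^2·(≡1) mod 5; (1|5)=+1, (1|5)=+1; (−1)^{7·2·2}·(+1)^2·(+1)^7 = +1.
v=∞: 330 > 0 and -21 < 0  ⇒  (a,b)_∞ = +1.
v=23: a=23^-2·(≡8), b=23^0·(≡18) mod 23; (8|23)=+1, (18|23)=+1; (−1)^{-2·0·11}·(+1)^0·(+1)^-2 = +1.
v=2: v_2(a)=-5, v_2(b)=2; units ≡ 5, 3 (mod 8); ε·ε+αω+βω = 0·1+-5·1+2·1 ≡ 1  ⇒  (a,b)_2 = -1.
v=7: a=7^4·(≡1), b=7^3·(≡4) mod 7; (1|7)=+1, (4|7)=+1; (−1)^{4·3·3}·(+1)^3·(+1)^4 = +1.
|Ram(330, -21)| = 2, even; anisotropic at {2, 3}.

[2, 3]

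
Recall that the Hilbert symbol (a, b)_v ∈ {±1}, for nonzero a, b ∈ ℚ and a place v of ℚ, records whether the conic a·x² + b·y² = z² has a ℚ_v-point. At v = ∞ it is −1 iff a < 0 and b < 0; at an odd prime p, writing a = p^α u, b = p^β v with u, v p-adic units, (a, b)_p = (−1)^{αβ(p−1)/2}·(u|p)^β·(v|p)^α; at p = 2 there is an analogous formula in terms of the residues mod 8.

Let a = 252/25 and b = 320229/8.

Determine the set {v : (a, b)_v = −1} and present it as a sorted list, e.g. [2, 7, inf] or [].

Mod squares: a ≡ 7, b ≡ 71162. Check v ∈ {∞, 2, 3, 5, 7, 13, 17, 23}.
v=7: a=7^1·(≡2), b=7^1·(≡2) mod 7; (2|7)=+1, (2|7)=+1; (−1)^{1·1·3}·(+1)^1·(+1)^1 = -1.
v=13: a=13^0·(≡8), b=13^1·(≡3) mod 13; (8|13)=-1, (3|13)=+1; (−1)^{0·1·6}·(-1)^1·(+1)^0 = -1.
v=17: a=17^0·(≡6), b=17^1·(≡15) mod 17; (6|17)=-1, (15|17)=+1; (−1)^{0·1·8}·(-1)^1·(+1)^0 = -1.
v=5: a=5^-2·(≡2), b=5^0·(≡3) mod 5; (2|5)=-1, (3|5)=-1; (−1)^{-2·0·2}·(-1)^0·(-1)^-2 = +1.
v=2: v_2(a)=2, v_2(b)=-3; units ≡ 7, 5 (mod 8); ε·ε+αω+βω = 1·0+2·1+-3·0 ≡ 0  ⇒  (a,b)_2 = +1.
v=23: a=23^0·(≡11), b=23^1·(≡1) mod 23; (11|23)=-1, (1|23)=+1; (−1)^{0·1·11}·(-1)^1·(+1)^0 = -1.
v=3: a=3^2·(≡1), b=3^2·(≡2) mod 3; (1|3)=+1, (2|3)=-1; (−1)^{2·2·1}·(+1)^2·(-1)^2 = +1.
v=∞: 7 > 0 and 71162 > 0  ⇒  (a,b)_∞ = +1.
Ram(7, 71162) = {7, 13, 17, 23}; no ℚ_7-point on the conic.

[7, 13, 17, 23]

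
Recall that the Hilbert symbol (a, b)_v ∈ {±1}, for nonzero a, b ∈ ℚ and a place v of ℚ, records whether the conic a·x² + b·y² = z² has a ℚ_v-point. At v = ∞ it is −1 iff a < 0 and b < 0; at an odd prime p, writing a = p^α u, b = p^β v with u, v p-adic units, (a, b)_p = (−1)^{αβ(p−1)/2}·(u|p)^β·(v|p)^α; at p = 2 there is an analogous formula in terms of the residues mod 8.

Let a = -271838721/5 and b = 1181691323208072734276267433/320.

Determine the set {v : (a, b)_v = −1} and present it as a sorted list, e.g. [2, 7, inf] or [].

Mod squares: a ≡ -229245, b ≡ 51765. Check v ∈ {∞, 2, 3, 5, 7, 11, 17, 29, 31}.
v=2: v_2(a)=0, v_2(b)=-6; units ≡ 3, 5 (mod 8); ε·ε+αω+βω = 1·0+0·1+-6·1 ≡ 0  ⇒  (a,b)_2 = +1.
v=3: a=3^1·(≡1), b=3^7·(≡2) mod 3; (1|3)=+1, (2|3)=-1; (−1)^{1·7·1}·(+1)^7·(-1)^1 = +1.
v=∞: -229245 < 0 and 51765 > 0  ⇒  (a,b)_∞ = +1.
v=11: a=11^2·(≡10), b=11^2·(≡2) mod 11; (10|11)=-1, (2|11)=-1; (−1)^{2·2·5}·(-1)^2·(-1)^2 = +1.
v=31: a=31^1·(≡2), b=31^4·(≡29) mod 31; (2|31)=+1, (29|31)=-1; (−1)^{1·4·15}·(+1)^4·(-1)^1 = -1.
v=17: a=17^1·(≡2), b=17^3·(≡8) mod 17; (2|17)=+1, (8|17)=+1; (−1)^{1·3·8}·(+1)^3·(+1)^1 = +1.
v=7: a=7^2·(≡6), b=7^9·(≡5) mod 7; (6|7)=-1, (5|7)=-1; (−1)^{2·9·3}·(-1)^9·(-1)^2 = -1.
v=29: a=29^1·(≡19), b=29^3·(≡24) mod 29; (19|29)=-1, (24|29)=+1; (−1)^{1·3·14}·(-1)^3·(+1)^1 = -1.
v=5: a=5^-1·(≡4), b=5^-1·(≡2) mod 5; (4|5)=+1, (2|5)=-1; (−1)^{-1·-1·2}·(+1)^-1·(-1)^-1 = -1.
|Ram(-229245, 51765)| = 4, even; anisotropic at {5, 7, 29, 31}.

[5, 7, 29, 31]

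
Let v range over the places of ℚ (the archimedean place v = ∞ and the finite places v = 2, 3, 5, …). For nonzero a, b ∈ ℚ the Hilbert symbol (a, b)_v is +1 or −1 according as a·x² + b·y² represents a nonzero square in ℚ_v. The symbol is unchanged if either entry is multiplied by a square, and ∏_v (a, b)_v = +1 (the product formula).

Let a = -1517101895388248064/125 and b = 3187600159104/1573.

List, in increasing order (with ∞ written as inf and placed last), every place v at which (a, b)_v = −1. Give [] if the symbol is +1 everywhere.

[2, 5, 13, 41]

Mod squares: a ≡ -5270, b ≡ 3198. Check v ∈ {∞, 2, 3, 5, 7, 11, 13, 17, 31, 41}.
v=5: a=5^-3·(≡1), b=5^0·(≡3) mod 5; (1|5)=+1, (3|5)=-1; (−1)^{-3·0·2}·(+1)^0·(-1)^-3 = -1.
v=17: a=17^3·(≡9), b=17^2·(≡13) mod 17; (9|17)=+1, (13|17)=+1; (−1)^{3·2·8}·(+1)^2·(+1)^3 = +1.
v=2: v_2(a)=11, v_2(b)=7; units ≡ 5, 7 (mod 8); ε·ε+αω+βω = 0·1+11·0+7·1 ≡ 1  ⇒  (a,b)_2 = -1.
v=∞: -5270 < 0 and 3198 > 0  ⇒  (a,b)_∞ = +1.
v=3: a=3^10·(≡1), b=3^7·(≡1) mod 3; (1|3)=+1, (1|3)=+1; (−1)^{10·7·1}·(+1)^7·(+1)^10 = +1.
v=7: a=7^2·(≡1), b=7^0·(≡5) mod 7; (1|7)=+1, (5|7)=-1; (−1)^{2·0·3}·(+1)^0·(-1)^2 = +1.
v=11: a=11^0·(≡7), b=11^-2·(≡10) mod 11; (7|11)=-1, (10|11)=-1; (−1)^{0·-2·5}·(-1)^-2·(-1)^0 = +1.
v=13: a=13^0·(≡5), b=13^-1·(≡9) mod 13; (5|13)=-1, (9|13)=+1; (−1)^{0·-1·6}·(-1)^-1·(+1)^0 = -1.
v=41: a=41^2·(≡38), b=41^1·(≡4) mod 41; (38|41)=-1, (4|41)=+1; (−1)^{2·1·20}·(-1)^1·(+1)^2 = -1.
v=31: a=31^1·(≡19), b=31^2·(≡18) mod 31; (19|31)=+1, (18|31)=+1; (−1)^{1·2·15}·(+1)^2·(+1)^1 = +1.
|Ram(-5270, 3198)| = 4, even; anisotropic at {2, 5, 13, 41}.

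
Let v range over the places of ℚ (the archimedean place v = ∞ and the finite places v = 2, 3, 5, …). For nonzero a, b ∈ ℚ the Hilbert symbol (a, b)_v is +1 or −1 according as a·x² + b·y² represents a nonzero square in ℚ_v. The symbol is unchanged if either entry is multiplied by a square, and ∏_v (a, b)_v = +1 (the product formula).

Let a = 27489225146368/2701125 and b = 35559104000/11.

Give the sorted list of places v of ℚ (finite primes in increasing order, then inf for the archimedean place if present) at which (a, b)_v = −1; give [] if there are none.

[2, 11, 17, 29]

Mod squares: a ≡ 113390, b ≡ 1247290. Check v ∈ {∞, 2, 3, 5, 7, 11, 17, 23, 29}.
v=2: v_2(a)=23, v_2(b)=9; units ≡ 7, 5 (mod 8); ε·ε+αω+βω = 1·0+23·1+9·0 ≡ 1  ⇒  (a,b)_2 = -1.
v=∞: 113390 > 0 and 1247290 > 0  ⇒  (a,b)_∞ = +1.
v=3: a=3^-2·(≡2), b=3^0·(≡1) mod 3; (2|3)=-1, (1|3)=+1; (−1)^{-2·0·1}·(-1)^0·(+1)^-2 = +1.
v=23: a=23^1·(≡6), b=23^1·(≡11) mod 23; (6|23)=+1, (11|23)=-1; (−1)^{1·1·11}·(+1)^1·(-1)^1 = +1.
v=29: a=29^1·(≡9), b=29^1·(≡8) mod 29; (9|29)=+1, (8|29)=-1; (−1)^{1·1·14}·(+1)^1·(-1)^1 = -1.
v=7: a=7^-4·(≡4), b=7^2·(≡2) mod 7; (4|7)=+1, (2|7)=+1; (−1)^{-4·2·3}·(+1)^2·(+1)^-4 = +1.
v=5: a=5^-3·(≡2), b=5^3·(≡2) mod 5; (2|5)=-1, (2|5)=-1; (−1)^{-3·3·2}·(-1)^3·(-1)^-3 = +1.
v=17: a=17^3·(≡3), b=17^1·(≡16) mod 17; (3|17)=-1, (16|17)=+1; (−1)^{3·1·8}·(-1)^1·(+1)^3 = -1.
v=11: a=11^0·(≡2), b=11^-1·(≡2) mod 11; (2|11)=-1, (2|11)=-1; (−1)^{0·-1·5}·(-1)^-1·(-1)^0 = -1.
|Ram(113390, 1247290)| = 4, even; anisotropic at {2, 11, 17, 29}.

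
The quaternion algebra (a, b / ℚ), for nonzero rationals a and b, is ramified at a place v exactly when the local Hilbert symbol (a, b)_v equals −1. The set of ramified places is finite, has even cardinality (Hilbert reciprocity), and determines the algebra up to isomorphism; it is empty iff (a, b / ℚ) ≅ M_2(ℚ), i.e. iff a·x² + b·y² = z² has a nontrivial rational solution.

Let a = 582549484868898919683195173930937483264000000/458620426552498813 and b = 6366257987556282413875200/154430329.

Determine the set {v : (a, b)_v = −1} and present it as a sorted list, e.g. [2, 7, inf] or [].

(a, b) ≡ (108262, 67298) mod (ℚ^×)²; places V = {2, 3, 5, 7, 11, 17, 19, 23, 31, 37, 43, ∞}.
(a,b)_19: α=5, u≡9; β=3, v≡18 (mod 19); (9|19)=+1, (18|19)=-1; sign (−1)^1·+1^3·-1^5 = +1.
(a,b)_37: α=-1, u≡16; β=0, v≡23 (mod 37); (16|37)=+1, (23|37)=-1; sign (−1)^0·+1^0·-1^-1 = -1.
(a,b)_∞: sgn(108262)=+, sgn(67298)=+, so +1.
(a,b)_2: α=23, β=21; u≡3, v≡1 (mod 8); ε(u)ε(v)=1·0, αω(v)=23·0, βω(u)=21·1; sum ≡ 1  ⇒  -1.
(a,b)_7: α=7, u≡3; β=3, v≡5 (mod 7); (3|7)=-1, (5|7)=-1; sign (−1)^1·-1^3·-1^7 = -1.
(a,b)_11: α=1, u≡7; β=1, v≡2 (mod 11); (7|11)=-1, (2|11)=-1; sign (−1)^1·-1^1·-1^1 = -1.
(a,b)_17: α=-8, u≡11; β=-4, v≡6 (mod 17); (11|17)=-1, (6|17)=-1; sign (−1)^0·-1^-4·-1^-8 = +1.
(a,b)_43: α=-2, u≡4; β=-2, v≡18 (mod 43); (4|43)=+1, (18|43)=-1; sign (−1)^0·+1^-2·-1^-2 = +1.
(a,b)_5: α=6, u≡2; β=2, v≡2 (mod 5); (2|5)=-1, (2|5)=-1; sign (−1)^0·-1^2·-1^6 = +1.
(a,b)_3: α=14, u≡1; β=6, v≡2 (mod 3); (1|3)=+1, (2|3)=-1; sign (−1)^0·+1^6·-1^14 = +1.
(a,b)_23: α=10, u≡12; β=5, v≡19 (mod 23); (12|23)=+1, (19|23)=-1; sign (−1)^0·+1^5·-1^10 = +1.
(a,b)_31: α=-2, u≡18; β=0, v≡4 (mod 31); (18|31)=+1, (4|31)=+1; sign (−1)^0·+1^0·+1^-2 = +1.
Ram(108262, 67298) = {2, 7, 11, 37}; no ℚ_2-point on the conic.

[2, 7, 11, 37]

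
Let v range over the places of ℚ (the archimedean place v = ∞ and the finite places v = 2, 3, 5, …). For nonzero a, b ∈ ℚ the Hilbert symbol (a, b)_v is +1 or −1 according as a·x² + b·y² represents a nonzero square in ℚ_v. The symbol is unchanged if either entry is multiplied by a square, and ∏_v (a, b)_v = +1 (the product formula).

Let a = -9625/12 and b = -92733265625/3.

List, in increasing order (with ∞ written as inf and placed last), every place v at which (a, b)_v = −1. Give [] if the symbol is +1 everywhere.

Mod squares: a ≡ -1155, b ≡ -3003. Check v ∈ {∞, 2, 3, 5, 7, 11, 13}.
v=∞: -1155 < 0 and -3003 < 0  ⇒  (a,b)_∞ = -1.
v=5: a=5^3·(≡4), b=5^6·(≡2) mod 5; (4|5)=+1, (2|5)=-1; (−1)^{3·6·2}·(+1)^6·(-1)^3 = -1.
v=13: a=13^0·(≡5), b=13^1·(≡4) mod 13; (5|13)=-1, (4|13)=+1; (−1)^{0·1·6}·(-1)^1·(+1)^0 = -1.
v=7: a=7^1·(≡5), b=7^3·(≡5) mod 7; (5|7)=-1, (5|7)=-1; (−1)^{1·3·3}·(-1)^3·(-1)^1 = -1.
v=3: a=3^-1·(≡2), b=3^-1·(≡1) mod 3; (2|3)=-1, (1|3)=+1; (−1)^{-1·-1·1}·(-1)^-1·(+1)^-1 = +1.
v=11: a=11^1·(≡5), b=11^3·(≡8) mod 11; (5|11)=+1, (8|11)=-1; (−1)^{1·3·5}·(+1)^3·(-1)^1 = +1.
v=2: v_2(a)=-2, v_2(b)=0; units ≡ 5, 5 (mod 8); ε·ε+αω+βω = 0·0+-2·1+0·1 ≡ 0  ⇒  (a,b)_2 = +1.
Ram(-1155, -3003) = {5, 7, 13, ∞}; no ℚ_5-point on the conic.

[5, 7, 13, inf]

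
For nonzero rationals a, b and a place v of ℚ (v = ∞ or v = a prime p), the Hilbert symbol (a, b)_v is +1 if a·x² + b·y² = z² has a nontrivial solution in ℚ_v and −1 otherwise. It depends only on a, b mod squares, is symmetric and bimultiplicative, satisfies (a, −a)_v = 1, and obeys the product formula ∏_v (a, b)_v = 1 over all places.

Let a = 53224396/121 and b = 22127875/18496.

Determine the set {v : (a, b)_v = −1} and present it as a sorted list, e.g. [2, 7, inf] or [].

(a, b) ≡ (36859, 7315) mod (ℚ^×)²; places V = {2, 5, 7, 11, 17, 19, 29, 31, 41, ∞}.
(a,b)_41: α=1, u≡34; β=0, v≡35 (mod 41); (34|41)=-1, (35|41)=-1; sign (−1)^0·-1^0·-1^1 = -1.
(a,b)_19: α=2, u≡13; β=1, v≡17 (mod 19); (13|19)=-1, (17|19)=+1; sign (−1)^0·-1^1·+1^2 = -1.
(a,b)_2: α=2, β=-6; u≡3, v≡3 (mod 8); ε(u)ε(v)=1·1, αω(v)=2·1, βω(u)=-6·1; sum ≡ 1  ⇒  -1.
(a,b)_7: α=0, u≡4; β=1, v≡1 (mod 7); (4|7)=+1, (1|7)=+1; sign (−1)^0·+1^1·+1^0 = +1.
(a,b)_5: α=0, u≡1; β=3, v≡3 (mod 5); (1|5)=+1, (3|5)=-1; sign (−1)^0·+1^3·-1^0 = +1.
(a,b)_31: α=1, u≡27; β=0, v≡27 (mod 31); (27|31)=-1, (27|31)=-1; sign (−1)^0·-1^0·-1^1 = -1.
(a,b)_11: α=-2, u≡5; β=3, v≡3 (mod 11); (5|11)=+1, (3|11)=+1; sign (−1)^0·+1^3·+1^-2 = +1.
(a,b)_17: α=0, u≡7; β=-2, v≡14 (mod 17); (7|17)=-1, (14|17)=-1; sign (−1)^0·-1^-2·-1^0 = +1.
(a,b)_29: α=1, u≡6; β=0, v≡4 (mod 29); (6|29)=+1, (4|29)=+1; sign (−1)^0·+1^0·+1^1 = +1.
(a,b)_∞: sgn(36859)=+, sgn(7315)=+, so +1.
Ram(36859, 7315) = {2, 19, 31, 41}; no ℚ_2-point on the conic.

[2, 19, 31, 41]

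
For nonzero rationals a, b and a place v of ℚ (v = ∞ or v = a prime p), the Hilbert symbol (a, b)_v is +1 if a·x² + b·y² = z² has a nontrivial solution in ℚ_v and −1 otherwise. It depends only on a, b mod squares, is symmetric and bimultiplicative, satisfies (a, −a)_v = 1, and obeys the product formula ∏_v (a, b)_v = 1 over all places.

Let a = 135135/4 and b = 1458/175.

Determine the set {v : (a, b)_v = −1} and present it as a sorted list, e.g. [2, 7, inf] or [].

[2, 3]

(a, b) ≡ (15015, 14) mod (ℚ^×)²; places V = {2, 3, 5, 7, 11, 13, ∞}.
(a,b)_11: α=1, u≡5; β=0, v≡5 (mod 11); (5|11)=+1, (5|11)=+1; sign (−1)^0·+1^0·+1^1 = +1.
(a,b)_3: α=3, u≡1; β=6, v≡2 (mod 3); (1|3)=+1, (2|3)=-1; sign (−1)^0·+1^6·-1^3 = -1.
(a,b)_2: α=-2, β=1; u≡7, v≡7 (mod 8); ε(u)ε(v)=1·1, αω(v)=-2·0, βω(u)=1·0; sum ≡ 1  ⇒  -1.
(a,b)_∞: sgn(15015)=+, sgn(14)=+, so +1.
(a,b)_13: α=1, u≡2; β=0, v≡9 (mod 13); (2|13)=-1, (9|13)=+1; sign (−1)^0·-1^0·+1^1 = +1.
(a,b)_7: α=1, u≡5; β=-1, v≡4 (mod 7); (5|7)=-1, (4|7)=+1; sign (−1)^1·-1^-1·+1^1 = +1.
(a,b)_5: α=1, u≡3; β=-2, v≡4 (mod 5); (3|5)=-1, (4|5)=+1; sign (−1)^0·-1^-2·+1^1 = +1.
Ram(15015, 14) = {2, 3}; no ℚ_2-point on the conic.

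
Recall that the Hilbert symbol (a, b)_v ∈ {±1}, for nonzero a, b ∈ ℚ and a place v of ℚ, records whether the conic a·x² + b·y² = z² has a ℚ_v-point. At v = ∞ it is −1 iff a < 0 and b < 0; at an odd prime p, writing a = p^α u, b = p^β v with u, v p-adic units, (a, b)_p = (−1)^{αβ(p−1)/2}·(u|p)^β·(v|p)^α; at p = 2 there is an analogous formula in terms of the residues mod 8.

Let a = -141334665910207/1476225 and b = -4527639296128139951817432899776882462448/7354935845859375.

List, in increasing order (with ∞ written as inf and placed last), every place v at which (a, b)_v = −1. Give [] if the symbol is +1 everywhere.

[3, 5, 17, 19, 37, 41, 47, inf]

Mod squares: a ≡ -17412607, b ≡ -10708753305. Check v ∈ {∞, 2, 3, 5, 7, 11, 17, 19, 31, 37, 41, 47}.
v=37: a=37^3·(≡35), b=37^7·(≡21) mod 37; (35|37)=-1, (21|37)=+1; (−1)^{3·7·18}·(-1)^7·(+1)^3 = -1.
v=11: a=11^2·(≡8), b=11^2·(≡3) mod 11; (8|11)=-1, (3|11)=+1; (−1)^{2·2·5}·(-1)^2·(+1)^2 = +1.
v=2: v_2(a)=0, v_2(b)=4; units ≡ 1, 7 (mod 8); ε·ε+αω+βω = 0·1+0·0+4·0 ≡ 0  ⇒  (a,b)_2 = +1.
v=3: a=3^-10·(≡2), b=3^-23·(≡2) mod 3; (2|3)=-1, (2|3)=-1; (−1)^{-10·-23·1}·(-1)^-23·(-1)^-10 = -1.
v=19: a=19^1·(≡12), b=19^3·(≡15) mod 19; (12|19)=-1, (15|19)=-1; (−1)^{1·3·9}·(-1)^3·(-1)^1 = -1.
v=47: a=47^1·(≡44), b=47^3·(≡39) mod 47; (44|47)=-1, (39|47)=-1; (−1)^{1·3·23}·(-1)^3·(-1)^1 = -1.
v=17: a=17^1·(≡15), b=17^3·(≡6) mod 17; (15|17)=+1, (6|17)=-1; (−1)^{1·3·8}·(+1)^3·(-1)^1 = -1.
v=∞: -17412607 < 0 and -10708753305 < 0  ⇒  (a,b)_∞ = -1.
v=5: a=5^-2·(≡2), b=5^-7·(≡1) mod 5; (2|5)=-1, (1|5)=+1; (−1)^{-2·-7·2}·(-1)^-7·(+1)^-2 = -1.
v=41: a=41^0·(≡15), b=41^1·(≡40) mod 41; (15|41)=-1, (40|41)=+1; (−1)^{0·1·20}·(-1)^1·(+1)^0 = -1.
v=31: a=31^1·(≡29), b=31^3·(≡20) mod 31; (29|31)=-1, (20|31)=+1; (−1)^{1·3·15}·(-1)^3·(+1)^1 = +1.
v=7: a=7^2·(≡6), b=7^8·(≡2) mod 7; (6|7)=-1, (2|7)=+1; (−1)^{2·8·3}·(-1)^8·(+1)^2 = +1.
(-17412607, -10708753305 / ℚ) ramifies at {3, 5, 17, 19, 37, 41, 47, ∞}: a division algebra.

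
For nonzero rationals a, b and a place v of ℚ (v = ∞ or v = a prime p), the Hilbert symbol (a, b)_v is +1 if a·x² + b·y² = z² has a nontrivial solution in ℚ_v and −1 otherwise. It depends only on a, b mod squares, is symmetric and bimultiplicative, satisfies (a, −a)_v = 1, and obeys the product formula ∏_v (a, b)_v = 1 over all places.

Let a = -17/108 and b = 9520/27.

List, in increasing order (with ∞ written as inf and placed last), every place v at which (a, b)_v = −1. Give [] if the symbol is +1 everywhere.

Mod squares: a ≡ -51, b ≡ 1785. Check v ∈ {∞, 2, 3, 5, 7, 17}.
v=∞: -51 < 0 and 1785 > 0  ⇒  (a,b)_∞ = +1.
v=3: a=3^-3·(≡1), b=3^-3·(≡1) mod 3; (1|3)=+1, (1|3)=+1; (−1)^{-3·-3·1}·(+1)^-3·(+1)^-3 = -1.
v=7: a=7^0·(≡6), b=7^1·(≡5) mod 7; (6|7)=-1, (5|7)=-1; (−1)^{0·1·3}·(-1)^1·(-1)^0 = -1.
v=17: a=17^1·(≡14), b=17^1·(≡5) mod 17; (14|17)=-1, (5|17)=-1; (−1)^{1·1·8}·(-1)^1·(-1)^1 = +1.
v=2: v_2(a)=-2, v_2(b)=4; units ≡ 5, 1 (mod 8); ε·ε+αω+βω = 0·0+-2·0+4·1 ≡ 0  ⇒  (a,b)_2 = +1.
v=5: a=5^0·(≡1), b=5^1·(≡2) mod 5; (1|5)=+1, (2|5)=-1; (−1)^{0·1·2}·(+1)^1·(-1)^0 = +1.
|Ram(-51, 1785)| = 2, even; anisotropic at {3, 7}.

[3, 7]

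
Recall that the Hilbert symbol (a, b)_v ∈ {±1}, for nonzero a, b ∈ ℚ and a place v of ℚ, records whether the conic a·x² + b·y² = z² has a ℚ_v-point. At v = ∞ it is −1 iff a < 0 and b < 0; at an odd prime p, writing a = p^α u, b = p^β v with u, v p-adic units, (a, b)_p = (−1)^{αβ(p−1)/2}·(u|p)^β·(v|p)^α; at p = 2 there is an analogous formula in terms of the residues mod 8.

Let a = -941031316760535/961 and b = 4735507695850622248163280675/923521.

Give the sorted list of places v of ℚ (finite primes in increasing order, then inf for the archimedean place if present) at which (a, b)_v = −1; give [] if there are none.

[5, 11, 13, 17]

Mod squares: a ≡ -25415, b ≡ 187. Check v ∈ {∞, 2, 3, 5, 7, 11, 13, 17, 23, 31}.
v=7: a=7^6·(≡1), b=7^12·(≡3) mod 7; (1|7)=+1, (3|7)=-1; (−1)^{6·12·3}·(+1)^12·(-1)^6 = +1.
v=5: a=5^1·(≡3), b=5^2·(≡2) mod 5; (3|5)=-1, (2|5)=-1; (−1)^{1·2·2}·(-1)^2·(-1)^1 = -1.
v=2: v_2(a)=0, v_2(b)=0; units ≡ 1, 3 (mod 8); ε·ε+αω+βω = 0·1+0·1+0·0 ≡ 0  ⇒  (a,b)_2 = +1.
v=17: a=17^3·(≡1), b=17^5·(≡14) mod 17; (1|17)=+1, (14|17)=-1; (−1)^{3·5·8}·(+1)^5·(-1)^3 = -1.
v=23: a=23^1·(≡5), b=23^2·(≡16) mod 23; (5|23)=-1, (16|23)=+1; (−1)^{1·2·11}·(-1)^2·(+1)^1 = +1.
v=11: a=11^2·(≡8), b=11^3·(≡7) mod 11; (8|11)=-1, (7|11)=-1; (−1)^{2·3·5}·(-1)^3·(-1)^2 = -1.
v=31: a=31^-2·(≡25), b=31^-4·(≡5) mod 31; (25|31)=+1, (5|31)=+1; (−1)^{-2·-4·15}·(+1)^-4·(+1)^-2 = +1.
v=3: a=3^2·(≡1), b=3^4·(≡1) mod 3; (1|3)=+1, (1|3)=+1; (−1)^{2·4·1}·(+1)^4·(+1)^2 = +1.
v=13: a=13^1·(≡6), b=13^2·(≡2) mod 13; (6|13)=-1, (2|13)=-1; (−1)^{1·2·6}·(-1)^2·(-1)^1 = -1.
v=∞: -25415 < 0 and 187 > 0  ⇒  (a,b)_∞ = +1.
(-25415, 187 / ℚ) ramifies at {5, 11, 13, 17}: a division algebra.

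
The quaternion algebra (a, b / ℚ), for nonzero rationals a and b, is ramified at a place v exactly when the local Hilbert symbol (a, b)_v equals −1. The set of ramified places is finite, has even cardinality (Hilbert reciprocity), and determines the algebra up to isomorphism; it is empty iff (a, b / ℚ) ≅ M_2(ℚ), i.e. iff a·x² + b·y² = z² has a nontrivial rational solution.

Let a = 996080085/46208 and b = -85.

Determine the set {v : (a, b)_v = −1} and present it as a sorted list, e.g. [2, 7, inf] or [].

(a, b) ≡ (330, -85) mod (ℚ^×)²; places V = {2, 3, 5, 7, 11, 13, 17, 19, ∞}.
(a,b)_2: α=-7, β=0; u≡5, v≡3 (mod 8); ε(u)ε(v)=0·1, αω(v)=-7·1, βω(u)=0·1; sum ≡ 1  ⇒  -1.
(a,b)_∞: sgn(330)=+, sgn(-85)=−, so +1.
(a,b)_11: α=1, u≡8; β=0, v≡3 (mod 11); (8|11)=-1, (3|11)=+1; sign (−1)^0·-1^0·+1^1 = +1.
(a,b)_7: α=2, u≡4; β=0, v≡6 (mod 7); (4|7)=+1, (6|7)=-1; sign (−1)^0·+1^0·-1^2 = +1.
(a,b)_5: α=1, u≡4; β=1, v≡3 (mod 5); (4|5)=+1, (3|5)=-1; sign (−1)^0·+1^1·-1^1 = -1.
(a,b)_3: α=7, u≡2; β=0, v≡2 (mod 3); (2|3)=-1, (2|3)=-1; sign (−1)^0·-1^0·-1^7 = -1.
(a,b)_13: α=2, u≡2; β=0, v≡6 (mod 13); (2|13)=-1, (6|13)=-1; sign (−1)^0·-1^0·-1^2 = +1.
(a,b)_17: α=0, u≡10; β=1, v≡12 (mod 17); (10|17)=-1, (12|17)=-1; sign (−1)^0·-1^1·-1^0 = -1.
(a,b)_19: α=-2, u≡9; β=0, v≡10 (mod 19); (9|19)=+1, (10|19)=-1; sign (−1)^0·+1^0·-1^-2 = +1.
Ram(330, -85) = {2, 3, 5, 17}; no ℚ_2-point on the conic.

[2, 3, 5, 17]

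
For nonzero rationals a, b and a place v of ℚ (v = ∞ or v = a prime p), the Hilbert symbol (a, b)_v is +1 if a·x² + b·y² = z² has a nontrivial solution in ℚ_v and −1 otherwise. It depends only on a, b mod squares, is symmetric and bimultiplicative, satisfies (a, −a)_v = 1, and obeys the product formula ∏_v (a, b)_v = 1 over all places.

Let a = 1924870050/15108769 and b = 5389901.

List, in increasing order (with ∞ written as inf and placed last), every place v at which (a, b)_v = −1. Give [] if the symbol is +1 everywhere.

Mod squares: a ≡ 82, b ≡ 5389901. Check v ∈ {∞, 2, 3, 5, 11, 13, 17, 19, 23, 37, 41}.
v=13: a=13^-4·(≡10), b=13^0·(≡10) mod 13; (10|13)=+1, (10|13)=+1; (−1)^{-4·0·6}·(+1)^0·(+1)^-4 = +1.
v=2: v_2(a)=1, v_2(b)=0; units ≡ 1, 5 (mod 8); ε·ε+αω+βω = 0·0+1·1+0·0 ≡ 1  ⇒  (a,b)_2 = -1.
v=37: a=37^0·(≡8), b=37^1·(≡4) mod 37; (8|37)=-1, (4|37)=+1; (−1)^{0·1·18}·(-1)^1·(+1)^0 = -1.
v=5: a=5^2·(≡3), b=5^0·(≡1) mod 5; (3|5)=-1, (1|5)=+1; (−1)^{2·0·2}·(-1)^0·(+1)^2 = +1.
v=∞: 82 > 0 and 5389901 > 0  ⇒  (a,b)_∞ = +1.
v=41: a=41^1·(≡31), b=41^1·(≡15) mod 41; (31|41)=+1, (15|41)=-1; (−1)^{1·1·20}·(+1)^1·(-1)^1 = -1.
v=19: a=19^2·(≡6), b=19^1·(≡9) mod 19; (6|19)=+1, (9|19)=+1; (−1)^{2·1·9}·(+1)^1·(+1)^2 = +1.
v=3: a=3^2·(≡1), b=3^0·(≡2) mod 3; (1|3)=+1, (2|3)=-1; (−1)^{2·0·1}·(+1)^0·(-1)^2 = +1.
v=11: a=11^0·(≡3), b=11^1·(≡7) mod 11; (3|11)=+1, (7|11)=-1; (−1)^{0·1·5}·(+1)^1·(-1)^0 = +1.
v=17: a=17^2·(≡10), b=17^1·(≡3) mod 17; (10|17)=-1, (3|17)=-1; (−1)^{2·1·8}·(-1)^1·(-1)^2 = -1.
v=23: a=23^-2·(≡13), b=23^0·(≡12) mod 23; (13|23)=+1, (12|23)=+1; (−1)^{-2·0·11}·(+1)^0·(+1)^-2 = +1.
|Ram(82, 5389901)| = 4, even; anisotropic at {2, 17, 37, 41}.

[2, 17, 37, 41]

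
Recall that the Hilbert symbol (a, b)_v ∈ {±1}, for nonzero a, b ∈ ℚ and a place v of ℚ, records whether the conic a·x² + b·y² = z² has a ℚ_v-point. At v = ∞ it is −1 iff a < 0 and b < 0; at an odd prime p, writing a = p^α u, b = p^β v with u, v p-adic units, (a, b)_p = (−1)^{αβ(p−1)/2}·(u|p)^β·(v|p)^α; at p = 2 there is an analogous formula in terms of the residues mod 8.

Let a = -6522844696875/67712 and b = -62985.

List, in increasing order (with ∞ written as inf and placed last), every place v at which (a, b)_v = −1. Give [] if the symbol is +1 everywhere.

[3, 5, 13, 17, 19, inf]

(a, b) ≡ (-2470, -62985) mod (ℚ^×)²; places V = {2, 3, 5, 13, 17, 19, 23, ∞}.
(a,b)_19: α=3, u≡15; β=1, v≡10 (mod 19); (15|19)=-1, (10|19)=-1; sign (−1)^1·-1^1·-1^3 = -1.
(a,b)_17: α=2, u≡10; β=1, v≡1 (mod 17); (10|17)=-1, (1|17)=+1; sign (−1)^0·-1^1·+1^2 = -1.
(a,b)_3: α=4, u≡2; β=1, v≡2 (mod 3); (2|3)=-1, (2|3)=-1; sign (−1)^0·-1^1·-1^4 = -1.
(a,b)_∞: sgn(-2470)=−, sgn(-62985)=−, so -1.
(a,b)_23: α=-2, u≡17; β=0, v≡12 (mod 23); (17|23)=-1, (12|23)=+1; sign (−1)^0·-1^0·+1^-2 = +1.
(a,b)_2: α=-7, β=0; u≡5, v≡7 (mod 8); ε(u)ε(v)=0·1, αω(v)=-7·0, βω(u)=0·1; sum ≡ 0  ⇒  +1.
(a,b)_13: α=1, u≡7; β=1, v≡4 (mod 13); (7|13)=-1, (4|13)=+1; sign (−1)^0·-1^1·+1^1 = -1.
(a,b)_5: α=5, u≡1; β=1, v≡3 (mod 5); (1|5)=+1, (3|5)=-1; sign (−1)^0·+1^1·-1^5 = -1.
|Ram(-2470, -62985)| = 6, even; anisotropic at {3, 5, 13, 17, 19, ∞}.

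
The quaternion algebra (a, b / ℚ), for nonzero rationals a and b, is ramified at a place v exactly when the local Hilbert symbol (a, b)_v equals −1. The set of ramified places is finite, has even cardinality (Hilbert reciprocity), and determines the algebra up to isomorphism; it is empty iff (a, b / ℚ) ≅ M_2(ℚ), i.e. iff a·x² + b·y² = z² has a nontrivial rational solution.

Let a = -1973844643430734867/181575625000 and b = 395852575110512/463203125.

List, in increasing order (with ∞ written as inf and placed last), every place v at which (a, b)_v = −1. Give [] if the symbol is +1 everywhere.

[2, 5, 13, 23]

(a, b) ≡ (-50830, 115) mod (ℚ^×)²; places V = {2, 5, 7, 11, 13, 17, 19, 23, ∞}.
(a,b)_19: α=6, u≡15; β=4, v≡7 (mod 19); (15|19)=-1, (7|19)=+1; sign (−1)^0·-1^4·+1^6 = +1.
(a,b)_17: α=3, u≡16; β=2, v≡16 (mod 17); (16|17)=+1, (16|17)=+1; sign (−1)^0·+1^2·+1^3 = +1.
(a,b)_∞: sgn(-50830)=−, sgn(115)=+, so +1.
(a,b)_2: α=-3, β=4; u≡1, v≡3 (mod 8); ε(u)ε(v)=0·1, αω(v)=-3·1, βω(u)=4·0; sum ≡ 1  ⇒  -1.
(a,b)_7: α=-4, u≡4; β=-2, v≡3 (mod 7); (4|7)=+1, (3|7)=-1; sign (−1)^0·+1^-2·-1^-4 = +1.
(a,b)_11: α=-2, u≡9; β=-2, v≡9 (mod 11); (9|11)=+1, (9|11)=+1; sign (−1)^0·+1^-2·+1^-2 = +1.
(a,b)_13: α=5, u≡1; β=4, v≡7 (mod 13); (1|13)=+1, (7|13)=-1; sign (−1)^0·+1^4·-1^5 = -1.
(a,b)_23: α=1, u≡7; β=1, v≡11 (mod 23); (7|23)=-1, (11|23)=-1; sign (−1)^1·-1^1·-1^1 = -1.
(a,b)_5: α=-7, u≡1; β=-7, v≡3 (mod 5); (1|5)=+1, (3|5)=-1; sign (−1)^0·+1^-7·-1^-7 = -1.
Ram(-50830, 115) = {2, 5, 13, 23}; no ℚ_2-point on the conic.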